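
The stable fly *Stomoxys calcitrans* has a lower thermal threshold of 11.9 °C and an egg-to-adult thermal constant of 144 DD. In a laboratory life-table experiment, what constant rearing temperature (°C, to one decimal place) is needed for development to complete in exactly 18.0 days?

Required daily accumulation = 144 / 18.0 = 8.000 DD/day.
T = T_base + 8.000 = 11.9 + 8.000 = 19.900 ≈ 19.9 °C.

19.9 °C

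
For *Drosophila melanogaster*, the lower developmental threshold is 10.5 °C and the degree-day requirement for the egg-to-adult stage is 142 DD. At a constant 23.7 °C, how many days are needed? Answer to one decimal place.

10.8 days

Daily accumulation = 23.7 − 10.5 = 13.2 DD/day.
Duration = 142 / 13.2 = 10.758 ≈ 10.8 days.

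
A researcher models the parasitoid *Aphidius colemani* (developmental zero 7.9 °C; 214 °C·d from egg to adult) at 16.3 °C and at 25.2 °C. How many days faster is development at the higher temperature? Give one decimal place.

13.1 days

At 16.3 °C: 214 / (16.3 − 7.9) = 214 / 8.4 = 25.476 d.
At 25.2 °C: 214 / (25.2 − 7.9) = 214 / 17.3 = 12.370 d.
Difference = |25.476 − 12.370| = 13.106 ≈ 13.1 days.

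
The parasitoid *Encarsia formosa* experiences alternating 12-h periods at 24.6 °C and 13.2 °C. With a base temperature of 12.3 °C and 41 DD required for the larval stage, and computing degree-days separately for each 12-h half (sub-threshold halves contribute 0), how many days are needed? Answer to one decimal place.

Day half: max(0, 24.6 − 12.3) × 0.5 = 12.3 × 0.5 = 6.15 DD.
Night half: max(0, 13.2 − 12.3) × 0.5 = 0.9 × 0.5 = 0.45 DD.
Per 24 h: 6.60 DD/day.
Duration = 41 / 6.60 = 6.212 ≈ 6.2 days.

6.2 days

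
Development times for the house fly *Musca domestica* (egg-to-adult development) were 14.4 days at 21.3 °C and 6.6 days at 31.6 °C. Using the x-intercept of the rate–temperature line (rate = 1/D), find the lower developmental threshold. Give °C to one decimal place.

Under the model K = D·(T − T_b), so D₁·(T₁ − T_b) = D₂·(T₂ − T_b).
14.4·(21.3 − T_b) = 6.6·(31.6 − T_b)
T_b = (14.4·21.3 − 6.6·31.6) / (14.4 − 6.6) = 98.16 / 7.8 = 12.585 °C ≈ 12.6 °C.

12.6 °C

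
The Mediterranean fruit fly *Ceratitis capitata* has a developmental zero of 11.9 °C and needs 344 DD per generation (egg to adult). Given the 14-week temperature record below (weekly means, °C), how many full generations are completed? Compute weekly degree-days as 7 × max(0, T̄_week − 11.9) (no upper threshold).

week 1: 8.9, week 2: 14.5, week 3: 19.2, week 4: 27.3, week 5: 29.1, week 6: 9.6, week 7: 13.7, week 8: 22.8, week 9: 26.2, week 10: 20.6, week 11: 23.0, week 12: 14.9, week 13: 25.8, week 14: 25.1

Weekly DD (7 × max(0, T̄ − 11.9)): 0.0, 18.2, 51.1, 107.8, 120.4, 0.0, 12.6, 76.3, 100.1, 60.9, 77.7, 21.0, 97.3, 92.4.
Season total = 835.8 DD.
Complete generations = ⌊835.8 / 344⌋ = 2.

2 generations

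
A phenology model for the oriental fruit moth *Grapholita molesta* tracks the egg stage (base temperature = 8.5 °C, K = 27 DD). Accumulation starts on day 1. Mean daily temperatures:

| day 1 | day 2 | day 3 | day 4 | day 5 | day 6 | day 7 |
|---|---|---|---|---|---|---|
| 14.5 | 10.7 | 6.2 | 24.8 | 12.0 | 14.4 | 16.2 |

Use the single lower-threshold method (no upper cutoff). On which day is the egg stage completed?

day 5

Daily DD above 8.5 °C: 6.0, 2.2, 0.0, 16.3, 3.5, 5.9, 7.7.
Cumulative: 6.0, 8.2, 8.2, 24.5, 28.0, 33.9, 41.6.
The total first reaches 27 DD on day 5.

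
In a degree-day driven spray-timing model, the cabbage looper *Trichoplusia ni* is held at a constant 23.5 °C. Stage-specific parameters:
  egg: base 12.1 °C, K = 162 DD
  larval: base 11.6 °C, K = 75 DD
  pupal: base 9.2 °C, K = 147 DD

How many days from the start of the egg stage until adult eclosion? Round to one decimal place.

egg: 162 / (23.5 − 12.1) = 162 / 11.4 = 14.211 d.
larval: 75 / (23.5 − 11.6) = 75 / 11.9 = 6.303 d.
pupal: 147 / (23.5 − 9.2) = 147 / 14.3 = 10.280 d.
Sum = 30.793 ≈ 30.8 days.

30.8 days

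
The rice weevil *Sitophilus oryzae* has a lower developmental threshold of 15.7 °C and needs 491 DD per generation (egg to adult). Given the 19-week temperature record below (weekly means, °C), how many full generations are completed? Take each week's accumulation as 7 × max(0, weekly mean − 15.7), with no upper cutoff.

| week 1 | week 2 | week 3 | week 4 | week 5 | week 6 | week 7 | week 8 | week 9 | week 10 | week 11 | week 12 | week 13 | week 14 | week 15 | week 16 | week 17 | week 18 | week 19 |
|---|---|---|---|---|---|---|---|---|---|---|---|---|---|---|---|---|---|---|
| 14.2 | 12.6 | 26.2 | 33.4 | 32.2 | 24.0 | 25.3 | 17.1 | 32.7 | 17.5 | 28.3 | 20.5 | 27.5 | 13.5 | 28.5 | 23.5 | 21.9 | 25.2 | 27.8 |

2 generations

Weekly DD (7 × max(0, T̄ − 15.7)): 0.0, 0.0, 73.5, 123.9, 115.5, 58.1, 67.2, 9.8, 119.0, 12.6, 88.2, 33.6, 82.6, 0.0, 89.6, 54.6, 43.4, 66.5, 84.7.
Season total = 1122.8 DD.
Complete generations = ⌊1122.8 / 491⌋ = 2.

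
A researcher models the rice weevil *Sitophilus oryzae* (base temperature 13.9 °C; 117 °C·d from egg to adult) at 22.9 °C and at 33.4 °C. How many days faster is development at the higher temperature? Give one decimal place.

7.0 days

At 22.9 °C: 117 / (22.9 − 13.9) = 117 / 9.0 = 13.000 d.
At 33.4 °C: 117 / (33.4 − 13.9) = 117 / 19.5 = 6.000 d.
Difference = |13.000 − 6.000| = 7.000 ≈ 7.0 days.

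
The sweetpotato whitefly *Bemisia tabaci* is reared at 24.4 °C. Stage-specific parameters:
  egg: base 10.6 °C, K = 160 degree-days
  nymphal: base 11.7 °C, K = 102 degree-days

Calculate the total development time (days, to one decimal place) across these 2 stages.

egg: 160 / (24.4 − 10.6) = 160 / 13.8 = 11.594 d.
nymphal: 102 / (24.4 − 11.7) = 102 / 12.7 = 8.031 d.
Sum = 19.626 ≈ 19.6 days.

19.6 days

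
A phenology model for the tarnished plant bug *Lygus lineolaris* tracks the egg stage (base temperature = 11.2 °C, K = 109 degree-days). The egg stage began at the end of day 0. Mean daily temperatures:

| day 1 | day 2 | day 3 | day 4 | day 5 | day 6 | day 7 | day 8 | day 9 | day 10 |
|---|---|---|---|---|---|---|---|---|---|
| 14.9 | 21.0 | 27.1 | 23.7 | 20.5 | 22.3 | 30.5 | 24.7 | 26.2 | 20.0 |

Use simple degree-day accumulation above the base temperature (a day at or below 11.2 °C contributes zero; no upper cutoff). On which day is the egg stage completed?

day 9

Daily DD above 11.2 °C: 3.7, 9.8, 15.9, 12.5, 9.3, 11.1, 19.3, 13.5, 15.0, 8.8.
Cumulative: 3.7, 13.5, 29.4, 41.9, 51.2, 62.3, 81.6, 95.1, 110.1, 118.9.
The total first reaches 109 DD on day 9.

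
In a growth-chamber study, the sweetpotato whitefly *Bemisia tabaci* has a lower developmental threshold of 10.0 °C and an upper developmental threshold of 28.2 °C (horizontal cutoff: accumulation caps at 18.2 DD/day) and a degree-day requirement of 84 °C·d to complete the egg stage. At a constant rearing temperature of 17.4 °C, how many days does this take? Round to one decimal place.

Daily accumulation = 17.4 − 10.0 = 7.4 DD/day.
Duration = 84 / 7.4 = 11.351 ≈ 11.4 days.

11.4 days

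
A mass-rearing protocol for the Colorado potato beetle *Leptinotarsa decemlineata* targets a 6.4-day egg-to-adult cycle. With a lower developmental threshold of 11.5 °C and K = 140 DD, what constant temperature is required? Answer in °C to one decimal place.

Required daily accumulation = 140 / 6.4 = 21.875 DD/day.
T = T_base + 21.875 = 11.5 + 21.875 = 33.375 ≈ 33.4 °C.

33.4 °C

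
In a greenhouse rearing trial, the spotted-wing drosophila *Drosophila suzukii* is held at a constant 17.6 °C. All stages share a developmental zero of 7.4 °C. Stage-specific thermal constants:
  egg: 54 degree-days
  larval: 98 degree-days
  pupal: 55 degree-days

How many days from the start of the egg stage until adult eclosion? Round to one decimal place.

20.3 days

Daily accumulation at 17.6 °C = 17.6 − 7.4 = 10.2 DD/day.
Total K = 54 + 98 + 55 = 207 DD.
Total duration = 207 / 10.2 = 20.294 ≈ 20.3 days.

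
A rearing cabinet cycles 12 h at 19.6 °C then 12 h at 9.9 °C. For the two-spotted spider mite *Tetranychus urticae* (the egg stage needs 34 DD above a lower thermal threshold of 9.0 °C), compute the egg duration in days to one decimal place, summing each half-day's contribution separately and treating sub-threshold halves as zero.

Day half: max(0, 19.6 − 9.0) × 0.5 = 10.6 × 0.5 = 5.30 DD.
Night half: max(0, 9.9 − 9.0) × 0.5 = 0.9 × 0.5 = 0.45 DD.
Per 24 h: 5.75 DD/day.
Duration = 34 / 5.75 = 5.913 ≈ 5.9 days.

5.9 days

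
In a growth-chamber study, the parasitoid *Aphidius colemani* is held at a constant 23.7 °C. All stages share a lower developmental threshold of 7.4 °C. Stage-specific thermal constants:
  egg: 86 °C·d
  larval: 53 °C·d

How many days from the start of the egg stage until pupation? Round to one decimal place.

8.5 days

Daily accumulation at 23.7 °C = 23.7 − 7.4 = 16.3 DD/day.
Total K = 86 + 53 = 139 DD.
Total duration = 139 / 16.3 = 8.528 ≈ 8.5 days.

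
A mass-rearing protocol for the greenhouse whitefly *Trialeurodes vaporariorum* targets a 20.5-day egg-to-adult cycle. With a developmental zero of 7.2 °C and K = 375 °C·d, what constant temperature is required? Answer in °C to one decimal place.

25.5 °C

Required daily accumulation = 375 / 20.5 = 18.293 DD/day.
T = T_base + 18.293 = 7.2 + 18.293 = 25.493 ≈ 25.5 °C.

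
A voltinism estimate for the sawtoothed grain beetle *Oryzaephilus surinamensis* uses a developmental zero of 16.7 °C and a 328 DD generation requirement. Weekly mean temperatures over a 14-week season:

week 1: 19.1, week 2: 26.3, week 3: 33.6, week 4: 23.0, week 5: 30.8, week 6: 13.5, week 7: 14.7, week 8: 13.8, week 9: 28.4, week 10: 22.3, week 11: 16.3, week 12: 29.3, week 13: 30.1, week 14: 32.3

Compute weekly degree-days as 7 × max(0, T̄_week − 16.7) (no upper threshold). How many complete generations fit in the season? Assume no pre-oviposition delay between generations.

Weekly DD (7 × max(0, T̄ − 16.7)): 16.8, 67.2, 118.3, 44.1, 98.7, 0.0, 0.0, 0.0, 81.9, 39.2, 0.0, 88.2, 93.8, 109.2.
Season total = 757.4 DD.
Complete generations = ⌊757.4 / 328⌋ = 2.

2 generations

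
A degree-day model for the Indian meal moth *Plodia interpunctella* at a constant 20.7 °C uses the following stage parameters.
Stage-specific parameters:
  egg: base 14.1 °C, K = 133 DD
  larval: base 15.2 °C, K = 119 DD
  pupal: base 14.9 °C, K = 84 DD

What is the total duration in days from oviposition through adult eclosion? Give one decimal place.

56.3 days

egg: 133 / (20.7 − 14.1) = 133 / 6.6 = 20.152 d.
larval: 119 / (20.7 − 15.2) = 119 / 5.5 = 21.636 d.
pupal: 84 / (20.7 − 14.9) = 84 / 5.8 = 14.483 d.
Sum = 56.271 ≈ 56.3 days.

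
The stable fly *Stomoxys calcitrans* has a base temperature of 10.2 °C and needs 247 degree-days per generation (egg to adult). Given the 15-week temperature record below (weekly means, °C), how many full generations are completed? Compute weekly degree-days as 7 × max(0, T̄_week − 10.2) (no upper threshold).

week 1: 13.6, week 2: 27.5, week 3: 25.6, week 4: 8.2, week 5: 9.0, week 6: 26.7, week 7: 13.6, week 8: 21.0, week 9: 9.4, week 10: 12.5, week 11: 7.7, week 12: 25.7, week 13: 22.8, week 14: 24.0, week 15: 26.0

3 generations

Weekly DD (7 × max(0, T̄ − 10.2)): 23.8, 121.1, 107.8, 0.0, 0.0, 115.5, 23.8, 75.6, 0.0, 16.1, 0.0, 108.5, 88.2, 96.6, 110.6.
Season total = 887.6 DD.
Complete generations = ⌊887.6 / 247⌋ = 3.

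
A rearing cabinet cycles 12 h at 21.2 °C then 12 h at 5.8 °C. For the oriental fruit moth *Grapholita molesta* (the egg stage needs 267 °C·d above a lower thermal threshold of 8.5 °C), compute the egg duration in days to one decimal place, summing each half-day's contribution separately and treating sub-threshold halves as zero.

Day half: max(0, 21.2 − 8.5) × 0.5 = 12.7 × 0.5 = 6.35 DD.
Night half: max(0, 5.8 − 8.5) × 0.5 = 0.0 × 0.5 = 0.00 DD.
Per 24 h: 6.35 DD/day.
Duration = 267 / 6.35 = 42.047 ≈ 42.0 days.

42.0 days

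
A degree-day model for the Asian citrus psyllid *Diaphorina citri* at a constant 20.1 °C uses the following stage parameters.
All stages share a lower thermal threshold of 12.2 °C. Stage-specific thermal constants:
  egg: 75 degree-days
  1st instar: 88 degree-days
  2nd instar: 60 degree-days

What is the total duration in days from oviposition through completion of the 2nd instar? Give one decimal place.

Daily accumulation at 20.1 °C = 20.1 − 12.2 = 7.9 DD/day.
Total K = 75 + 88 + 60 = 223 DD.
Total duration = 223 / 7.9 = 28.228 ≈ 28.2 days.

28.2 days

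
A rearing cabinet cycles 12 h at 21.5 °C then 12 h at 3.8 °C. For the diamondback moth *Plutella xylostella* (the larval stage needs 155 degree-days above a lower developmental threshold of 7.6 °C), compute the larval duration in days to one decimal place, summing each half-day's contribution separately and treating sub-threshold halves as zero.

22.3 days

Day half: max(0, 21.5 − 7.6) × 0.5 = 13.9 × 0.5 = 6.95 DD.
Night half: max(0, 3.8 − 7.6) × 0.5 = 0.0 × 0.5 = 0.00 DD.
Per 24 h: 6.95 DD/day.
Duration = 155 / 6.95 = 22.302 ≈ 22.3 days.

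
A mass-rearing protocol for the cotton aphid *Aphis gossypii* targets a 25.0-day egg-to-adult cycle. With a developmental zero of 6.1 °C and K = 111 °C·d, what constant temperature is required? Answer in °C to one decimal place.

Required daily accumulation = 111 / 25.0 = 4.440 DD/day.
T = T_base + 4.440 = 6.1 + 4.440 = 10.540 ≈ 10.5 °C.

10.5 °C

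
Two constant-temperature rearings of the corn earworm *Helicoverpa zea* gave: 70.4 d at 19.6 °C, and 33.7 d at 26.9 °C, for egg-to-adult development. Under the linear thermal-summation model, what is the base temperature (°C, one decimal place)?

12.9 °C

Equal thermal constants: D₁(T₁ − T_b) = D₂(T₂ − T_b).
70.4·(19.6 − T_b) = 33.7·(26.9 − T_b)
T_b = (70.4·19.6 − 33.7·26.9) / (70.4 − 33.7) = 473.31 / 36.7 = 12.897 °C ≈ 12.9 °C.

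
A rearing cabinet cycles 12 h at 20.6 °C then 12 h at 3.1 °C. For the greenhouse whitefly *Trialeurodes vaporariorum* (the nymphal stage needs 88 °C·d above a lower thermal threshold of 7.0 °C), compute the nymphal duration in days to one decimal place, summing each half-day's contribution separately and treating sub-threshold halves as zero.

12.9 days

Day half: max(0, 20.6 − 7.0) × 0.5 = 13.6 × 0.5 = 6.80 DD.
Night half: max(0, 3.1 − 7.0) × 0.5 = 0.0 × 0.5 = 0.00 DD.
Per 24 h: 6.80 DD/day.
Duration = 88 / 6.80 = 12.941 ≈ 12.9 days.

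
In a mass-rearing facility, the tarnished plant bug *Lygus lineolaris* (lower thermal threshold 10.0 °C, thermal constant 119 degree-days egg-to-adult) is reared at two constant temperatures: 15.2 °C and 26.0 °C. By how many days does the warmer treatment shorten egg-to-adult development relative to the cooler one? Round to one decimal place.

15.4 days

At 15.2 °C: 119 / (15.2 − 10.0) = 119 / 5.2 = 22.885 d.
At 26.0 °C: 119 / (26.0 − 10.0) = 119 / 16.0 = 7.438 d.
Difference = |22.885 − 7.438| = 15.447 ≈ 15.4 days.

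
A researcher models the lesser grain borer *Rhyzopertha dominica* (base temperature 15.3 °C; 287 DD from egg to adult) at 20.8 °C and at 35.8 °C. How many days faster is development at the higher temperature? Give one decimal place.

38.2 days

At 20.8 °C: 287 / (20.8 − 15.3) = 287 / 5.5 = 52.182 d.
At 35.8 °C: 287 / (35.8 − 15.3) = 287 / 20.5 = 14.000 d.
Difference = |52.182 − 14.000| = 38.182 ≈ 38.2 days.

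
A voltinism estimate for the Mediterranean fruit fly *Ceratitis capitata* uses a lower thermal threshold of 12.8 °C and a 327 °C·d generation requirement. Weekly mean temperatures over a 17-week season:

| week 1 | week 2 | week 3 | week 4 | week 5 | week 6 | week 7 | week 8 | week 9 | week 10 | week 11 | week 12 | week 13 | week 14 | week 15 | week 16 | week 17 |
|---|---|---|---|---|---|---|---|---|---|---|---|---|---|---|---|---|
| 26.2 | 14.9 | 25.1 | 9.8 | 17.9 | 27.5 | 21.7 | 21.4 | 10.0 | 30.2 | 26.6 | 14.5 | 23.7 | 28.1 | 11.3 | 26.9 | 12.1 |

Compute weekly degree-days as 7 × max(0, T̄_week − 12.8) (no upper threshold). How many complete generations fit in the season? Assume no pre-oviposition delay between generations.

Weekly DD (7 × max(0, T̄ − 12.8)): 93.8, 14.7, 86.1, 0.0, 35.7, 102.9, 62.3, 60.2, 0.0, 121.8, 96.6, 11.9, 76.3, 107.1, 0.0, 98.7, 0.0.
Season total = 968.1 DD.
Complete generations = ⌊968.1 / 327⌋ = 2.

2 generations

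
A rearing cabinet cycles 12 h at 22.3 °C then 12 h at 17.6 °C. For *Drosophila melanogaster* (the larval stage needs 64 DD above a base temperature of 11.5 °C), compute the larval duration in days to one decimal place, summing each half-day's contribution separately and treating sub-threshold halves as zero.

Day half: max(0, 22.3 − 11.5) × 0.5 = 10.8 × 0.5 = 5.40 DD.
Night half: max(0, 17.6 − 11.5) × 0.5 = 6.1 × 0.5 = 3.05 DD.
Per 24 h: 8.45 DD/day.
Duration = 64 / 8.45 = 7.574 ≈ 7.6 days.

7.6 days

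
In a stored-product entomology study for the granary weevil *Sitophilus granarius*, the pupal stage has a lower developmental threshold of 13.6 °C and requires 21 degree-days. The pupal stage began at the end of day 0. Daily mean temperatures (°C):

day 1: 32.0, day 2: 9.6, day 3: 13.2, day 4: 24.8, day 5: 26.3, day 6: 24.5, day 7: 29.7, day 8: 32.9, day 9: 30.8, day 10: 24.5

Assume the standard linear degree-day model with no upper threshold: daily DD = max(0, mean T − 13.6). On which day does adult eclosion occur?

Daily DD above 13.6 °C: 18.4, 0.0, 0.0, 11.2, 12.7, 10.9, 16.1, 19.3, 17.2, 10.9.
Cumulative: 18.4, 18.4, 18.4, 29.6, 42.3, 53.2, 69.3, 88.6, 105.8, 116.7.
The total first reaches 21 DD on day 4.

day 4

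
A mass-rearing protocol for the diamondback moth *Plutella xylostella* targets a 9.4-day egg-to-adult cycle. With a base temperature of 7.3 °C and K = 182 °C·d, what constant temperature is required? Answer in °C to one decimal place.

26.7 °C

Required daily accumulation = 182 / 9.4 = 19.362 DD/day.
T = T_base + 19.362 = 7.3 + 19.362 = 26.662 ≈ 26.7 °C.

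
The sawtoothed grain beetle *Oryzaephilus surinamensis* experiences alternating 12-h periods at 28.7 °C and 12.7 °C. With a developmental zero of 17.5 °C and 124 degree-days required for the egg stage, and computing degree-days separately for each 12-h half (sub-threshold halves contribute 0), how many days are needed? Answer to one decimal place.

22.1 days

Day half: max(0, 28.7 − 17.5) × 0.5 = 11.2 × 0.5 = 5.60 DD.
Night half: max(0, 12.7 − 17.5) × 0.5 = 0.0 × 0.5 = 0.00 DD.
Per 24 h: 5.60 DD/day.
Duration = 124 / 5.60 = 22.143 ≈ 22.1 days.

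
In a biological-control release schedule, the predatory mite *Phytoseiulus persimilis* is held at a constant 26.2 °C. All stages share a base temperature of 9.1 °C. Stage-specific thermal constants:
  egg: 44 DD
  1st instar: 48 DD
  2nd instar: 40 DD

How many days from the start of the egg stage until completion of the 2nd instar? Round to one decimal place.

7.7 days

Daily accumulation at 26.2 °C = 26.2 − 9.1 = 17.1 DD/day.
Total K = 44 + 48 + 40 = 132 DD.
Total duration = 132 / 17.1 = 7.719 ≈ 7.7 days.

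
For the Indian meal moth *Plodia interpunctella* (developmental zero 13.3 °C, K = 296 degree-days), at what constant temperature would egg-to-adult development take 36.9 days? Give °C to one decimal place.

Required daily accumulation = 296 / 36.9 = 8.022 DD/day.
T = T_base + 8.022 = 13.3 + 8.022 = 21.322 ≈ 21.3 °C.

21.3 °C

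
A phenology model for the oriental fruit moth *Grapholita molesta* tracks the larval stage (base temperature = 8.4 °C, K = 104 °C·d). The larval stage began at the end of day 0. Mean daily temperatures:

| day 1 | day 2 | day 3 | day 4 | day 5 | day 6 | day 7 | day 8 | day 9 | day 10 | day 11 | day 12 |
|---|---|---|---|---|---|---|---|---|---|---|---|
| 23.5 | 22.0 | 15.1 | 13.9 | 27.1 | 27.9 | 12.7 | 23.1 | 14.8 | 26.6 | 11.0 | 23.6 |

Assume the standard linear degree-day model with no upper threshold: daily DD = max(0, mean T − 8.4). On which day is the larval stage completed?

Daily DD above 8.4 °C: 15.1, 13.6, 6.7, 5.5, 18.7, 19.5, 4.3, 14.7, 6.4, 18.2, 2.6, 15.2.
Cumulative: 15.1, 28.7, 35.4, 40.9, 59.6, 79.1, 83.4, 98.1, 104.5, 122.7, 125.3, 140.5.
The total first reaches 104 DD on day 9.

day 9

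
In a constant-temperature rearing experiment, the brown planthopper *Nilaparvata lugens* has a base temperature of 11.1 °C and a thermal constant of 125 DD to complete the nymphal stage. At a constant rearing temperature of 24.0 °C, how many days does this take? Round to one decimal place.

Daily accumulation = 24.0 − 11.1 = 12.9 DD/day.
Duration = 125 / 12.9 = 9.690 ≈ 9.7 days.

9.7 days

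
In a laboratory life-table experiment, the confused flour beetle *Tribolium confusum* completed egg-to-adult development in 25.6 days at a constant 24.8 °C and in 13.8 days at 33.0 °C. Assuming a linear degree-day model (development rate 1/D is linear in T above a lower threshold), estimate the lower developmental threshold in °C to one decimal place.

15.2 °C

Linear rate model ⇒ the product D·(T − T_b) is constant across temperatures.
25.6·(24.8 − T_b) = 13.8·(33.0 − T_b)
T_b = (25.6·24.8 − 13.8·33.0) / (25.6 − 13.8) = 179.48 / 11.8 = 15.210 °C ≈ 15.2 °C.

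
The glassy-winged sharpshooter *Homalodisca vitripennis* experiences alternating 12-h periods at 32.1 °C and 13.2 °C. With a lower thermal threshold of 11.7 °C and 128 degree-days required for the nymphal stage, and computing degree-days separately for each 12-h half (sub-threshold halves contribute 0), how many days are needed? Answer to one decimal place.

Day half: max(0, 32.1 − 11.7) × 0.5 = 20.4 × 0.5 = 10.20 DD.
Night half: max(0, 13.2 − 11.7) × 0.5 = 1.5 × 0.5 = 0.75 DD.
Per 24 h: 10.95 DD/day.
Duration = 128 / 10.95 = 11.689 ≈ 11.7 days.

11.7 days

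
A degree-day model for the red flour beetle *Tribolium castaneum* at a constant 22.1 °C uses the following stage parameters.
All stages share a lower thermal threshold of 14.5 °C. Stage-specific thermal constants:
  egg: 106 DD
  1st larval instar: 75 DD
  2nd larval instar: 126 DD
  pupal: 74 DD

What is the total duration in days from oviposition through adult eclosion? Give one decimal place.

50.1 days

Daily accumulation at 22.1 °C = 22.1 − 14.5 = 7.6 DD/day.
Total K = 106 + 75 + 126 + 74 = 381 DD.
Total duration = 381 / 7.6 = 50.132 ≈ 50.1 days.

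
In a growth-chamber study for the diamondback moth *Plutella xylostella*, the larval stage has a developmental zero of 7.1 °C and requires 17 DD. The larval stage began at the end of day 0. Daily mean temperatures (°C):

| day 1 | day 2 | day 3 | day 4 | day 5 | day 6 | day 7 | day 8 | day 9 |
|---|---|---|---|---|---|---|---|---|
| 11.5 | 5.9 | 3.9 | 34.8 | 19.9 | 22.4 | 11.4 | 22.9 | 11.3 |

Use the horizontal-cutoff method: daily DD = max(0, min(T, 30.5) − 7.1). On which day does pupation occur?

Daily DD above 7.1 °C (capped at 23.4): 4.4, 0.0, 0.0, 23.4, 12.8, 15.3, 4.3, 15.8, 4.2.
Cumulative: 4.4, 4.4, 4.4, 27.8, 40.6, 55.9, 60.2, 76.0, 80.2.
The total first reaches 17 DD on day 4.

day 4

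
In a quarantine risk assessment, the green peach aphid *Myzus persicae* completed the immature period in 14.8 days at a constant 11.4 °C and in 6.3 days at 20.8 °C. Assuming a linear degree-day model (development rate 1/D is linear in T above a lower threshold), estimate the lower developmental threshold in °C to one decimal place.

4.4 °C

Linear rate model ⇒ the product D·(T − T_b) is constant across temperatures.
14.8·(11.4 − T_b) = 6.3·(20.8 − T_b)
T_b = (14.8·11.4 − 6.3·20.8) / (14.8 − 6.3) = 37.68 / 8.5 = 4.433 °C ≈ 4.4 °C.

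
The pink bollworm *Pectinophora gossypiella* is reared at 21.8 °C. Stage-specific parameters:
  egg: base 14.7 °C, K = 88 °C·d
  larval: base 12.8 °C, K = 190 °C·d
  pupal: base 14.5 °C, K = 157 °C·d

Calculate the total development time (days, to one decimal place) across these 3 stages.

egg: 88 / (21.8 − 14.7) = 88 / 7.1 = 12.394 d.
larval: 190 / (21.8 − 12.8) = 190 / 9.0 = 21.111 d.
pupal: 157 / (21.8 − 14.5) = 157 / 7.3 = 21.507 d.
Sum = 55.012 ≈ 55.0 days.

55.0 days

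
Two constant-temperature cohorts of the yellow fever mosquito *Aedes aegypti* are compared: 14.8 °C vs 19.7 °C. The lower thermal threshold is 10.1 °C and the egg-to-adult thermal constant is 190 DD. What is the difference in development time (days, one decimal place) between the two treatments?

20.6 days

At 14.8 °C: 190 / (14.8 − 10.1) = 190 / 4.7 = 40.426 d.
At 19.7 °C: 190 / (19.7 − 10.1) = 190 / 9.6 = 19.792 d.
Difference = |40.426 − 19.792| = 20.634 ≈ 20.6 days.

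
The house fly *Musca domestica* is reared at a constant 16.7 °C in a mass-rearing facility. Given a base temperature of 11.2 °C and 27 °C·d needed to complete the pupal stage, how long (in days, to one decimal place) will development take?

4.9 days

Daily accumulation = 16.7 − 11.2 = 5.5 DD/day.
Duration = 27 / 5.5 = 4.909 ≈ 4.9 days.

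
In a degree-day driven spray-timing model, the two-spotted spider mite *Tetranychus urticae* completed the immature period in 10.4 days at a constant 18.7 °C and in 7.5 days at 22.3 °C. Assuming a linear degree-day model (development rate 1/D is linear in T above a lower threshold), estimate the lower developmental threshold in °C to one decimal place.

9.4 °C

Linear rate model ⇒ the product D·(T − T_b) is constant across temperatures.
10.4·(18.7 − T_b) = 7.5·(22.3 − T_b)
T_b = (10.4·18.7 − 7.5·22.3) / (10.4 − 7.5) = 27.23 / 2.9 = 9.390 °C ≈ 9.4 °C.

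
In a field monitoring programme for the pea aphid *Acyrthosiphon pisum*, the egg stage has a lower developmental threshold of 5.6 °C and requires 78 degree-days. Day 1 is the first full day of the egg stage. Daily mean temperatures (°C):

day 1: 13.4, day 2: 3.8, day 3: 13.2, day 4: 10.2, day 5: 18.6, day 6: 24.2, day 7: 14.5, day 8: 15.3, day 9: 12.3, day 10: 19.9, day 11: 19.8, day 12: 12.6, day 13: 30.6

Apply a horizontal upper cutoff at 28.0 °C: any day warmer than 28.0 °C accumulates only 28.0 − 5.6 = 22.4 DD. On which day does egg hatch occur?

Daily DD above 5.6 °C (capped at 22.4): 7.8, 0.0, 7.6, 4.6, 13.0, 18.6, 8.9, 9.7, 6.7, 14.3, 14.2, 7.0, 22.4.
Cumulative: 7.8, 7.8, 15.4, 20.0, 33.0, 51.6, 60.5, 70.2, 76.9, 91.2, 105.4, 112.4, 134.8.
The total first reaches 78 DD on day 10.

day 10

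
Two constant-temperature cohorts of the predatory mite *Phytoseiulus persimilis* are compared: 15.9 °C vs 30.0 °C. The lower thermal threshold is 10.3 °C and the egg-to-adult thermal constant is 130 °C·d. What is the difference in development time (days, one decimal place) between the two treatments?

At 15.9 °C: 130 / (15.9 − 10.3) = 130 / 5.6 = 23.214 d.
At 30.0 °C: 130 / (30.0 − 10.3) = 130 / 19.7 = 6.599 d.
Difference = |23.214 − 6.599| = 16.615 ≈ 16.6 days.

16.6 days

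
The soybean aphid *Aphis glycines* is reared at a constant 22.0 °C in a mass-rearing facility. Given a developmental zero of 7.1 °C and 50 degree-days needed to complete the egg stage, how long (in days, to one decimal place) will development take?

Daily accumulation = 22.0 − 7.1 = 14.9 DD/day.
Duration = 50 / 14.9 = 3.356 ≈ 3.4 days.

3.4 days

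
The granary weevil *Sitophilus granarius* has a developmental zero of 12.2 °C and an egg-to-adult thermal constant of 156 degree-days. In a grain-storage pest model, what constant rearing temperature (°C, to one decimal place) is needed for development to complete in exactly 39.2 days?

16.2 °C

Required daily accumulation = 156 / 39.2 = 3.980 DD/day.
T = T_base + 3.980 = 12.2 + 3.980 = 16.180 ≈ 16.2 °C.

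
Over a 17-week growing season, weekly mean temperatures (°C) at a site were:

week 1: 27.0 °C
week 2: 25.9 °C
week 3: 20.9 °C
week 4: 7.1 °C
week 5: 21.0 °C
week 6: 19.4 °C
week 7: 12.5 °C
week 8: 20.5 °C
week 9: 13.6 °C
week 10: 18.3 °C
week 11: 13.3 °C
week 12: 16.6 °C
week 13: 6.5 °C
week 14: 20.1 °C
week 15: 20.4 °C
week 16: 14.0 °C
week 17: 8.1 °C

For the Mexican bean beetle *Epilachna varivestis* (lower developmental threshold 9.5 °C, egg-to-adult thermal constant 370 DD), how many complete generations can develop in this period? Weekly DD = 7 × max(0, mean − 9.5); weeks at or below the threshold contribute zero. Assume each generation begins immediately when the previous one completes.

2 generations

Weekly DD (7 × max(0, T̄ − 9.5)): 122.5, 114.8, 79.8, 0.0, 80.5, 69.3, 21.0, 77.0, 28.7, 61.6, 26.6, 49.7, 0.0, 74.2, 76.3, 31.5, 0.0.
Season total = 913.5 DD.
Complete generations = ⌊913.5 / 370⌋ = 2.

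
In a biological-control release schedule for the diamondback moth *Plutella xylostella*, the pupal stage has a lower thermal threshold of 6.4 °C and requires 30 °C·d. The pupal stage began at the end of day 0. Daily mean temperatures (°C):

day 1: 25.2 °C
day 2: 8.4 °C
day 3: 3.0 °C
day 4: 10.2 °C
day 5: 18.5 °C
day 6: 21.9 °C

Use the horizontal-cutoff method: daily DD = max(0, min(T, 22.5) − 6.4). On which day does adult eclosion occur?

Daily DD above 6.4 °C (capped at 16.1): 16.1, 2.0, 0.0, 3.8, 12.1, 15.5.
Cumulative: 16.1, 18.1, 18.1, 21.9, 34.0, 49.5.
The total first reaches 30 DD on day 5.

day 5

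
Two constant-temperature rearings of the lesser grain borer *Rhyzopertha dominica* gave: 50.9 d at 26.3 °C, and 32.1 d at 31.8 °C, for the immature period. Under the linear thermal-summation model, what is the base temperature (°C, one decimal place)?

16.9 °C

Equal thermal constants: D₁(T₁ − T_b) = D₂(T₂ − T_b).
50.9·(26.3 − T_b) = 32.1·(31.8 − T_b)
T_b = (50.9·26.3 − 32.1·31.8) / (50.9 − 32.1) = 317.89 / 18.8 = 16.909 °C ≈ 16.9 °C.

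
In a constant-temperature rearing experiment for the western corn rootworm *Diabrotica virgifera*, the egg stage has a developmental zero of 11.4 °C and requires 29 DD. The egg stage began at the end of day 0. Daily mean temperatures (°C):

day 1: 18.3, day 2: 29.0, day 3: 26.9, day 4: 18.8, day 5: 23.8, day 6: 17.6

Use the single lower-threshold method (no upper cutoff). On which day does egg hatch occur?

Daily DD above 11.4 °C: 6.9, 17.6, 15.5, 7.4, 12.4, 6.2.
Cumulative: 6.9, 24.5, 40.0, 47.4, 59.8, 66.0.
The total first reaches 29 DD on day 3.

day 3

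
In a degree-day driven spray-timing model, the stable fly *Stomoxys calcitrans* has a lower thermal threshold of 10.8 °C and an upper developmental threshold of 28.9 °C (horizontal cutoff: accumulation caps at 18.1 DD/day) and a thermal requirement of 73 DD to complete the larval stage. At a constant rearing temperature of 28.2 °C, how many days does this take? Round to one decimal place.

4.2 days

Daily accumulation = 28.2 − 10.8 = 17.4 DD/day.
Duration = 73 / 17.4 = 4.195 ≈ 4.2 days.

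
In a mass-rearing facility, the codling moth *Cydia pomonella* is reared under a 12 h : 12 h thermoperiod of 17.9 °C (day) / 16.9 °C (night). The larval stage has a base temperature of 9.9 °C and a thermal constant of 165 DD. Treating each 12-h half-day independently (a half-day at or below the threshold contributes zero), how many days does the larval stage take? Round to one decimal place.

22.0 days

Day half: max(0, 17.9 − 9.9) × 0.5 = 8.0 × 0.5 = 4.00 DD.
Night half: max(0, 16.9 − 9.9) × 0.5 = 7.0 × 0.5 = 3.50 DD.
Per 24 h: 7.50 DD/day.
Duration = 165 / 7.50 = 22.000 ≈ 22.0 days.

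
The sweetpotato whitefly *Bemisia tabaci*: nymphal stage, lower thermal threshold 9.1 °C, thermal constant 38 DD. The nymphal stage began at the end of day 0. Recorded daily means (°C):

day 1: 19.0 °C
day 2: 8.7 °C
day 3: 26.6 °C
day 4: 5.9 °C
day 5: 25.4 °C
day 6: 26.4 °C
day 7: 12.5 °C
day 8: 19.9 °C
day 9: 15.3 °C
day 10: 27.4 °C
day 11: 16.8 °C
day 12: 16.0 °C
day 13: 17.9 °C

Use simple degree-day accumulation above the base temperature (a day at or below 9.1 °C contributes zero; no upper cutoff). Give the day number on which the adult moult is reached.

Daily DD above 9.1 °C: 9.9, 0.0, 17.5, 0.0, 16.3, 17.3, 3.4, 10.8, 6.2, 18.3, 7.7, 6.9, 8.8.
Cumulative: 9.9, 9.9, 27.4, 27.4, 43.7, 61.0, 64.4, 75.2, 81.4, 99.7, 107.4, 114.3, 123.1.
The total first reaches 38 DD on day 5.

day 5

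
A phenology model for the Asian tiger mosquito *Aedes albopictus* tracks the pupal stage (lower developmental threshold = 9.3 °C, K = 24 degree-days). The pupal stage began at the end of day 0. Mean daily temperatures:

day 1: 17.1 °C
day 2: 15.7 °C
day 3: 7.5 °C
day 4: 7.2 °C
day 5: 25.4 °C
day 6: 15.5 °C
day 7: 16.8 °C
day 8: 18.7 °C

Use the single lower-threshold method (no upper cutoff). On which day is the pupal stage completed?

day 5

Daily DD above 9.3 °C: 7.8, 6.4, 0.0, 0.0, 16.1, 6.2, 7.5, 9.4.
Cumulative: 7.8, 14.2, 14.2, 14.2, 30.3, 36.5, 44.0, 53.4.
The total first reaches 24 DD on day 5.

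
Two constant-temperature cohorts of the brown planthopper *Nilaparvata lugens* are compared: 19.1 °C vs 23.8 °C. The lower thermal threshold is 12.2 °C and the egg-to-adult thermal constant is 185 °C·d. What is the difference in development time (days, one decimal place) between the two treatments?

At 19.1 °C: 185 / (19.1 − 12.2) = 185 / 6.9 = 26.812 d.
At 23.8 °C: 185 / (23.8 − 12.2) = 185 / 11.6 = 15.948 d.
Difference = |26.812 − 15.948| = 10.863 ≈ 10.9 days.

10.9 days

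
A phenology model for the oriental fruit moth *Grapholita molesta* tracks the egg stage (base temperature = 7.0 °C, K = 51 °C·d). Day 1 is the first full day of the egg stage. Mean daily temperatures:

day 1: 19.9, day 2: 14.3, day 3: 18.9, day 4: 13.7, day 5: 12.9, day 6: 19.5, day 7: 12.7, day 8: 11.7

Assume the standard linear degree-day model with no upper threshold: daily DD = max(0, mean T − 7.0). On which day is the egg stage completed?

Daily DD above 7.0 °C: 12.9, 7.3, 11.9, 6.7, 5.9, 12.5, 5.7, 4.7.
Cumulative: 12.9, 20.2, 32.1, 38.8, 44.7, 57.2, 62.9, 67.6.
The total first reaches 51 DD on day 6.

day 6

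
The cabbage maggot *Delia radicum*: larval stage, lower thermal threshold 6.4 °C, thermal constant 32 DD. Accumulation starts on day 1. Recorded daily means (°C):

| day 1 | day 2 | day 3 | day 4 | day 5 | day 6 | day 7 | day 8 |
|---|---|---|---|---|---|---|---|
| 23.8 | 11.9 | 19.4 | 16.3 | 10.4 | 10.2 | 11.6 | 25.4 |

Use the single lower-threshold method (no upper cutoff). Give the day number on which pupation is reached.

Daily DD above 6.4 °C: 17.4, 5.5, 13.0, 9.9, 4.0, 3.8, 5.2, 19.0.
Cumulative: 17.4, 22.9, 35.9, 45.8, 49.8, 53.6, 58.8, 77.8.
The total first reaches 32 DD on day 3.

day 3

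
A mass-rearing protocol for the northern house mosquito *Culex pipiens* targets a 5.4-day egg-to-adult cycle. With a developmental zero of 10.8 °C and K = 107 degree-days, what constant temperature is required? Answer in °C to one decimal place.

30.6 °C

Required daily accumulation = 107 / 5.4 = 19.815 DD/day.
T = T_base + 19.815 = 10.8 + 19.815 = 30.615 ≈ 30.6 °C.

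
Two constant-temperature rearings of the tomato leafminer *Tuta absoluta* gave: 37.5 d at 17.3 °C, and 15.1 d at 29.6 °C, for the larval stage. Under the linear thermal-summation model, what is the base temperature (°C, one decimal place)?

Equal thermal constants: D₁(T₁ − T_b) = D₂(T₂ − T_b).
37.5·(17.3 − T_b) = 15.1·(29.6 − T_b)
T_b = (37.5·17.3 − 15.1·29.6) / (37.5 − 15.1) = 201.79 / 22.4 = 9.008 °C ≈ 9.0 °C.

9.0 °C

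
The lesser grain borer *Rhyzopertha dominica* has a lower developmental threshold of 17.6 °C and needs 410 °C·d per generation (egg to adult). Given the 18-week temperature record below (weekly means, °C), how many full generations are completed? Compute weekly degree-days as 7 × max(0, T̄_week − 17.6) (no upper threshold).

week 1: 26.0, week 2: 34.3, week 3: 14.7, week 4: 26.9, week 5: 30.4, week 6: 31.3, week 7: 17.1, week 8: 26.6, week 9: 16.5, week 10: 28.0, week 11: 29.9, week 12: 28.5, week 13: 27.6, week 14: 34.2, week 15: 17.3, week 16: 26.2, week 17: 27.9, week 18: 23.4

2 generations

Weekly DD (7 × max(0, T̄ − 17.6)): 58.8, 116.9, 0.0, 65.1, 89.6, 95.9, 0.0, 63.0, 0.0, 72.8, 86.1, 76.3, 70.0, 116.2, 0.0, 60.2, 72.1, 40.6.
Season total = 1083.6 DD.
Complete generations = ⌊1083.6 / 410⌋ = 2.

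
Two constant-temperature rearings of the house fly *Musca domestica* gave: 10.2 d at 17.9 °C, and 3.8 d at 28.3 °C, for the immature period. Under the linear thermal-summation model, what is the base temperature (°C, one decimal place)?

11.7 °C

Linear rate model ⇒ the product D·(T − T_b) is constant across temperatures.
10.2·(17.9 − T_b) = 3.8·(28.3 − T_b)
T_b = (10.2·17.9 − 3.8·28.3) / (10.2 − 3.8) = 75.04 / 6.4 = 11.725 °C ≈ 11.7 °C.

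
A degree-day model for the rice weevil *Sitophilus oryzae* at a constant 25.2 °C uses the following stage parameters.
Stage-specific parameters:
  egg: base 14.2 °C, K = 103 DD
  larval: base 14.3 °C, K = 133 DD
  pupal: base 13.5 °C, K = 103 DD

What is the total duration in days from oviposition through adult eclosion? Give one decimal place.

30.4 days

egg: 103 / (25.2 − 14.2) = 103 / 11.0 = 9.364 d.
larval: 133 / (25.2 − 14.3) = 133 / 10.9 = 12.202 d.
pupal: 103 / (25.2 − 13.5) = 103 / 11.7 = 8.803 d.
Sum = 30.369 ≈ 30.4 days.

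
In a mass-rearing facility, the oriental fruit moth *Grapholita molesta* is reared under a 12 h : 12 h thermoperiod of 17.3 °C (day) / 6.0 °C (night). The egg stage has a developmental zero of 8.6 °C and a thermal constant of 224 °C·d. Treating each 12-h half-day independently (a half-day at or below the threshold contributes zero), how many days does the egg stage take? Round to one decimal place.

Day half: max(0, 17.3 − 8.6) × 0.5 = 8.7 × 0.5 = 4.35 DD.
Night half: max(0, 6.0 − 8.6) × 0.5 = 0.0 × 0.5 = 0.00 DD.
Per 24 h: 4.35 DD/day.
Duration = 224 / 4.35 = 51.494 ≈ 51.5 days.

51.5 days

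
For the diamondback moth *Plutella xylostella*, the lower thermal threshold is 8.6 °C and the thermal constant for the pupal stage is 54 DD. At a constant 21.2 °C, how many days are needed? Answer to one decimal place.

Daily accumulation = 21.2 − 8.6 = 12.6 DD/day.
Duration = 54 / 12.6 = 4.286 ≈ 4.3 days.

4.3 days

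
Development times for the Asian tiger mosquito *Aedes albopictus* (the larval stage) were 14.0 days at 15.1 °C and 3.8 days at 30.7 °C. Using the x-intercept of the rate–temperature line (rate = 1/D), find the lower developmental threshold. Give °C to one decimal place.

Under the model K = D·(T − T_b), so D₁·(T₁ − T_b) = D₂·(T₂ − T_b).
14.0·(15.1 − T_b) = 3.8·(30.7 − T_b)
T_b = (14.0·15.1 − 3.8·30.7) / (14.0 − 3.8) = 94.74 / 10.2 = 9.288 °C ≈ 9.3 °C.

9.3 °C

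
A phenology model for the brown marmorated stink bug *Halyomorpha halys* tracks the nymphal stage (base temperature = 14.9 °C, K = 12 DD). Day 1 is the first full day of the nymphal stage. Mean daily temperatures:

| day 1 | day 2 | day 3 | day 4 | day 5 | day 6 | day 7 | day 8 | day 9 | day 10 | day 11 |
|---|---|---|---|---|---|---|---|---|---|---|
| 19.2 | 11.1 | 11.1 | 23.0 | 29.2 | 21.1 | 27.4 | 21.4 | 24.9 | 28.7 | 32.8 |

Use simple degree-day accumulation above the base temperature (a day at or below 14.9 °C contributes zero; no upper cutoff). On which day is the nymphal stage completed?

day 4

Daily DD above 14.9 °C: 4.3, 0.0, 0.0, 8.1, 14.3, 6.2, 12.5, 6.5, 10.0, 13.8, 17.9.
Cumulative: 4.3, 4.3, 4.3, 12.4, 26.7, 32.9, 45.4, 51.9, 61.9, 75.7, 93.6.
The total first reaches 12 DD on day 4.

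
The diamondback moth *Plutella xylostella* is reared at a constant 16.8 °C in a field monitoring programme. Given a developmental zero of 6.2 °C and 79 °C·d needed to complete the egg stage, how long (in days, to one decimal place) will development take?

Daily accumulation = 16.8 − 6.2 = 10.6 DD/day.
Duration = 79 / 10.6 = 7.453 ≈ 7.5 days.

7.5 days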